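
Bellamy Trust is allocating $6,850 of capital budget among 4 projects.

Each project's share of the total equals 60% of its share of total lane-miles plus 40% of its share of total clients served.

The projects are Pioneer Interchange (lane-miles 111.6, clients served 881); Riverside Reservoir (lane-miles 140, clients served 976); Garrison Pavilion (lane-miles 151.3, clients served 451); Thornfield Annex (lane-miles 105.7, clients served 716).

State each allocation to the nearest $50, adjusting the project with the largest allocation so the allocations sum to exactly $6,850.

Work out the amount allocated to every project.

Pioneer Interchange: $1,700 · Riverside Reservoir: $2,000 · Garrison Pavilion: $1,650 · Thornfield Annex: $1,500

Totals — lane-miles 508.6, clients served 3,024.
Composite weights (60% lane-miles + 40% clients served): Pioneer Interchange 0.2482; Riverside Reservoir 0.2943; Garrison Pavilion 0.2381; Thornfield Annex 0.2194.
Proportional shares: Pioneer Interchange 1,700.10; Riverside Reservoir 2,015.68; Garrison Pavilion 1,631.30; Thornfield Annex 1,502.92.
After rounding ($50): Pioneer Interchange $1,700; Riverside Reservoir $2,000; Garrison Pavilion $1,650; Thornfield Annex $1,500. Sum = $6,850.
Sum already equals the total — no adjustment.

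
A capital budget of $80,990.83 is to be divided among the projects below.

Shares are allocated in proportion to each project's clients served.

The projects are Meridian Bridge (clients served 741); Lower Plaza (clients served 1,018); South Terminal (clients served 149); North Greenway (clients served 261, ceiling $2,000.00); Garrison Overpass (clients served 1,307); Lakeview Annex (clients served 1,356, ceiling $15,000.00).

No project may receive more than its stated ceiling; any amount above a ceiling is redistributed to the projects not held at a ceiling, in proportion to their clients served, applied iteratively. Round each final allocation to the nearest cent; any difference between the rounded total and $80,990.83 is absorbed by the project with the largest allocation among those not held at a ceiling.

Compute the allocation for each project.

Sum of clients served: 4,832.
Pro-rata shares before constraints: Meridian Bridge 12,420.1583; Lower Plaza 17,063.0515; South Terminal 2,497.4407; North Greenway 4,374.7116; Garrison Overpass 21,907.0809; Lakeview Annex 22,728.3869.
Capped: North Greenway ($2,000.00), Lakeview Annex ($15,000.00); remaining pool $63,990.83 reallocated over remaining clients served 3,215.
Remaining shares: Meridian Bridge 14,748.7418 → $14,748.74; Lower Plaza 20,262.1042 → $20,262.10; South Terminal 2,965.6714 → $2,965.67; Garrison Overpass 26,014.3125 → $26,014.31.
Rounding difference +$0.01 applied to Garrison Overpass → $26,014.32.

Meridian Bridge: $14,748.74 | Lower Plaza: $20,262.10 | South Terminal: $2,965.67 | North Greenway: $2,000.00 | Garrison Overpass: $26,014.32 | Lakeview Annex: $15,000.00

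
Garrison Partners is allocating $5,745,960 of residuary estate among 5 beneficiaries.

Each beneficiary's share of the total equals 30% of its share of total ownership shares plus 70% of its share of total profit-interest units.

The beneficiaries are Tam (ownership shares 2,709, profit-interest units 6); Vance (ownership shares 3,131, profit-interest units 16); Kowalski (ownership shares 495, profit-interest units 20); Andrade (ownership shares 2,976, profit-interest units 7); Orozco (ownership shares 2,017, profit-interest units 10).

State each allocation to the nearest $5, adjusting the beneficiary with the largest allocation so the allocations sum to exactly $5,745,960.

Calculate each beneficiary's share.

Ownership shares total 11,328; profit-interest units total 59.
Combined weights (30% ownership shares + 70% profit-interest units): Tam 0.1429; Vance 0.2727; Kowalski 0.2504; Andrade 0.1619; Orozco 0.1721.
Proportional shares: Tam 821,264.46; Vance 1,567,204.50; Kowalski 1,438,772.56; Andrade 930,066.41; Orozco 988,652.07.
At nearest $5: Tam $821,265; Vance $1,567,205; Kowalski $1,438,775; Andrade $930,065; Orozco $988,650. Sum = $5,745,960.
Rounded total matches; no reconciliation needed.

Tam: $821,265; Vance: $1,567,205; Kowalski: $1,438,775; Andrade: $930,065; Orozco: $988,650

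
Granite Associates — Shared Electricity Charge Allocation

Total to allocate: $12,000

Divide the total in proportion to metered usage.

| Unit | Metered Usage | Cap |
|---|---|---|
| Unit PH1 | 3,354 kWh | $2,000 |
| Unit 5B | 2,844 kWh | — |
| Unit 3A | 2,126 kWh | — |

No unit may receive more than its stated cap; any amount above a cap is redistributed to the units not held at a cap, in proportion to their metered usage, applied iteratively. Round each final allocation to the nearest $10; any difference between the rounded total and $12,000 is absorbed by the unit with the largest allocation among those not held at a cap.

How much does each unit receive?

Unit PH1: $2,000 | Unit 5B: $5,720 | Unit 3A: $4,280

Total metered usage = 8,324.
Proportional shares (ignoring caps): Unit PH1 4,835.18; Unit 5B 4,099.95; Unit 3A 3,064.87.
Capped: Unit PH1 ($2,000); residual $10,000 reallocated over remaining metered usage 4,970.
Remaining shares: Unit 5B 5,722.33 → $5,720; Unit 3A 4,277.67 → $4,280.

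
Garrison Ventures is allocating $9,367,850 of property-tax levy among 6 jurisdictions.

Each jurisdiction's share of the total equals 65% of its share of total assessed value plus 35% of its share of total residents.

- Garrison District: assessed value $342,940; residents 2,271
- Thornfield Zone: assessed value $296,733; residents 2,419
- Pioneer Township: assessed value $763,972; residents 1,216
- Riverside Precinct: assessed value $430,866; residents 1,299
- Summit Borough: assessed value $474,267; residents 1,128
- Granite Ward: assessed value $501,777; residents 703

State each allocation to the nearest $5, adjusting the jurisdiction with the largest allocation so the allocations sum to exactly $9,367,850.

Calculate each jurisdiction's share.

Assessed value total 2,810,555; residents total 9,036.
Composite weights (65% assessed value + 35% residents): Garrison District 0.1673; Thornfield Zone 0.1623; Pioneer Township 0.2238; Riverside Precinct 0.1500; Summit Borough 0.1534; Granite Ward 0.1433.
Raw shares: Garrison District 1,567,024.91; Thornfield Zone 1,520,619.24; Pioneer Township 2,096,385.17; Riverside Precinct 1,404,823.74; Summit Borough 1,436,804.53; Granite Ward 1,342,192.40.
At nearest $5: Garrison District $1,567,025; Thornfield Zone $1,520,620; Pioneer Township $2,096,385; Riverside Precinct $1,404,825; Summit Borough $1,436,805; Granite Ward $1,342,190. Sum = $9,367,850.
Sum already equals the total — no adjustment.

Garrison District: $1,567,025 · Thornfield Zone: $1,520,620 · Pioneer Township: $2,096,385 · Riverside Precinct: $1,404,825 · Summit Borough: $1,436,805 · Granite Ward: $1,342,190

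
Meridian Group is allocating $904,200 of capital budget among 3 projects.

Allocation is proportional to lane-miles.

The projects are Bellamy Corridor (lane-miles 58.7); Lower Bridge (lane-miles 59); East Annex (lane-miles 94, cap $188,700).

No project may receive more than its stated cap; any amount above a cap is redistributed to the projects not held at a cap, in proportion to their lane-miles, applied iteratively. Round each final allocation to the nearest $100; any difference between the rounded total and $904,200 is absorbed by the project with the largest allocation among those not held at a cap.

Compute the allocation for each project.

Total lane-miles = 211.7.
Pro-rata shares before constraints: Bellamy Corridor 250,715.82; Lower Bridge 251,997.17; East Annex 401,487.01.
Held at cap: East Annex ($188,700); residual $715,500 reallocated over remaining lane-miles 117.7.
Shares after redistribution: Bellamy Corridor 356,838.15 → $356,800; Lower Bridge 358,661.85 → $358,700.

Bellamy Corridor: $356,800; Lower Bridge: $358,700; East Annex: $188,700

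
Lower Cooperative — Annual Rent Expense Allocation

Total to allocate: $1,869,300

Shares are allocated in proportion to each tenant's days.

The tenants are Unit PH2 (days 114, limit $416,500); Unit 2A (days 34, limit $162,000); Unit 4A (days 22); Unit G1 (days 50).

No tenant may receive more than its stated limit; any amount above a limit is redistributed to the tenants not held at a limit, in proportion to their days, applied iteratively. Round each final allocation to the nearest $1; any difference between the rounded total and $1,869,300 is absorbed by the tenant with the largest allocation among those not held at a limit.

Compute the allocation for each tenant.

Combined days = 220.
Unconstrained shares: Unit PH2 968,637.27; Unit 2A 288,891.82; Unit 4A 186,930.00; Unit G1 424,840.91.
Held at cap: Unit PH2 ($416,500), Unit 2A ($162,000); balance $1,290,800 reallocated over remaining days 72.
Shares after redistribution: Unit 4A 394,411.11 → $394,411; Unit G1 896,388.89 → $896,389.

Unit PH2: $416,500 | Unit 2A: $162,000 | Unit 4A: $394,411 | Unit G1: $896,389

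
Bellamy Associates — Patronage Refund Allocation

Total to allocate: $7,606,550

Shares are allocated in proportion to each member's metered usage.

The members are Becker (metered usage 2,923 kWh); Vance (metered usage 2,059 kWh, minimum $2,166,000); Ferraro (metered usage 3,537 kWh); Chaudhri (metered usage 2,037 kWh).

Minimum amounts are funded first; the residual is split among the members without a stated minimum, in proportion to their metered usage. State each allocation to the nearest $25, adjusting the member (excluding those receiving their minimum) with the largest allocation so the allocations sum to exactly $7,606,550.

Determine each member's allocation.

Becker: $1,871,575; Vance: $2,166,000; Ferraro: $2,264,700; Chaudhri: $1,304,275

Guaranteed amounts: Vance $2,166,000. Remaining pool $5,440,550.
Remaining pool split over remaining metered usage 8,497: Becker 1,871,569.69 → $1,871,575; Ferraro 2,264,708.17 → $2,264,700; Chaudhri 1,304,272.14 → $1,304,275.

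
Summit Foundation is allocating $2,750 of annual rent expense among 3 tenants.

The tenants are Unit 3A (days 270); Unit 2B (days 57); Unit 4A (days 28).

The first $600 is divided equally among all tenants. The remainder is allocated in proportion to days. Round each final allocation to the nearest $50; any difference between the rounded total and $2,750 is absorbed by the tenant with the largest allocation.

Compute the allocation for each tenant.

Unit 3A: $1,850 | Unit 2B: $550 | Unit 4A: $350

First tranche $600 split equally: $200 each.
Remainder $2,150 by days (total 355): Unit 3A 1,635.21 → $1,650; Unit 2B 345.21 → $350; Unit 4A 169.58 → $150.
Totals: Unit 3A $200 + $1,650 = $1,850; Unit 2B $200 + $350 = $550; Unit 4A $200 + $150 = $350.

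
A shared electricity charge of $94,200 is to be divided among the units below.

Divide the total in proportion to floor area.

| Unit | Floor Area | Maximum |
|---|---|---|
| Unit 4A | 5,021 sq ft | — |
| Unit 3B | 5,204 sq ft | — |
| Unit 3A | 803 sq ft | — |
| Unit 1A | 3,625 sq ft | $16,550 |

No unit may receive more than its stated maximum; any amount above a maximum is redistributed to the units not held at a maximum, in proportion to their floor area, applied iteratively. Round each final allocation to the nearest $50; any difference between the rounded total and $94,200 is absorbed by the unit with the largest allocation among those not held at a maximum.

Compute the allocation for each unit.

Unit 4A: $35,350; Unit 3B: $36,650; Unit 3A: $5,650; Unit 1A: $16,550

Total floor area = 14,653.
Unconstrained shares: Unit 4A 32,278.59; Unit 3B 33,455.05; Unit 3A 5,162.26; Unit 1A 23,304.10.
Capped: Unit 1A ($16,550); remaining pool $77,650 reallocated over remaining floor area 11,028.
Shares after redistribution: Unit 4A 35,353.70 → $35,350; Unit 3B 36,642.24 → $36,650; Unit 3A 5,654.06 → $5,650.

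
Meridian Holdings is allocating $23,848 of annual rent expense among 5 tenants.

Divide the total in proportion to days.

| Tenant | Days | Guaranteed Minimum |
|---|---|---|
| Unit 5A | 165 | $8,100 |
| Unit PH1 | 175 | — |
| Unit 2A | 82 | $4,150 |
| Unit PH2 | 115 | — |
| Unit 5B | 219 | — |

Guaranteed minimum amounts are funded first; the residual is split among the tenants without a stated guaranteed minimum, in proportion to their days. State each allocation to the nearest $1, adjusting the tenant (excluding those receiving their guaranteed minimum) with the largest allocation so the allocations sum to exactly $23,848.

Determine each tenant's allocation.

Fund the minimums — Unit 5A $8,100; Unit 2A $4,150. Balance $11,598.
Balance split over remaining days 509: Unit PH1 3,987.52 → $3,988; Unit PH2 2,620.37 → $2,620; Unit 5B 4,990.10 → $4,990.

Unit 5A: $8,100 · Unit PH1: $3,988 · Unit 2A: $4,150 · Unit PH2: $2,620 · Unit 5B: $4,990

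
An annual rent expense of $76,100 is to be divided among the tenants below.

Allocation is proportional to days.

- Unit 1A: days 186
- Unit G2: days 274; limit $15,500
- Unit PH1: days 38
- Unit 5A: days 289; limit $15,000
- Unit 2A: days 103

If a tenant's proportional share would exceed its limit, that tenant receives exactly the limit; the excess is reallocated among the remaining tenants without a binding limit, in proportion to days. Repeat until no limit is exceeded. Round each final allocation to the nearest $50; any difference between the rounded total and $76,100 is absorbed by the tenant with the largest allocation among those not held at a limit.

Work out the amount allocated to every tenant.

Sum of days: 890.
Pro-rata shares before constraints: Unit 1A 15,904.04; Unit G2 23,428.54; Unit PH1 3,249.21; Unit 5A 24,711.12; Unit 2A 8,807.08.
Capped: Unit G2 ($15,500), Unit 5A ($15,000); remaining pool $45,600 reallocated over remaining days 327.
Redistributed shares: Unit 1A 25,937.61 → $25,950; Unit PH1 5,299.08 → $5,300; Unit 2A 14,363.30 → $14,350.

Unit 1A: $25,950 | Unit G2: $15,500 | Unit PH1: $5,300 | Unit 5A: $15,000 | Unit 2A: $14,350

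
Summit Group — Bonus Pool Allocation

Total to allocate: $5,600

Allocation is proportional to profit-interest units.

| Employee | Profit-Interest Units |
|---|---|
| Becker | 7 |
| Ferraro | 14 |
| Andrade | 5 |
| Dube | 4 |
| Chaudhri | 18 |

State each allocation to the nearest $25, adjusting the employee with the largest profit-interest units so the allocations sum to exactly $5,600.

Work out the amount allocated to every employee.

Becker: $825 | Ferraro: $1,625 | Andrade: $575 | Dube: $475 | Chaudhri: $2,100

Total profit-interest units = 7 + 14 + 5 + 4 + 18 = 48.
Raw shares: Becker 816.67; Ferraro 1,633.33; Andrade 583.33; Dube 466.67; Chaudhri 2,100.00.
After rounding ($25): Becker $825; Ferraro $1,625; Andrade $575; Dube $475; Chaudhri $2,100. Sum = $5,600.
No rounding difference to absorb.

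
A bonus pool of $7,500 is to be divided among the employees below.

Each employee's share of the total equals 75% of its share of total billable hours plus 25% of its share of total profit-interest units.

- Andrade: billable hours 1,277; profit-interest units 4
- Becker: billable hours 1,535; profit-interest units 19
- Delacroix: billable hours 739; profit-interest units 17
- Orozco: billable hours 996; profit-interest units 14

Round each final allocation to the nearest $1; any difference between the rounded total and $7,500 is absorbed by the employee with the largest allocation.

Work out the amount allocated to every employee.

Andrade: $1,719 | Becker: $2,559 | Delacroix: $1,504 | Orozco: $1,718

Billable hours total 4,547; profit-interest units total 54.
Composite weights (75% billable hours + 25% profit-interest units): Andrade 0.2292; Becker 0.3412; Delacroix 0.2006; Orozco 0.2291.
Unrounded shares: Andrade 1,718.64; Becker 2,558.64; Delacroix 1,504.48; Orozco 1,718.24.
At nearest $1: Andrade $1,719; Becker $2,559; Delacroix $1,504; Orozco $1,718. Sum = $7,500.
Sum already equals the total — no adjustment.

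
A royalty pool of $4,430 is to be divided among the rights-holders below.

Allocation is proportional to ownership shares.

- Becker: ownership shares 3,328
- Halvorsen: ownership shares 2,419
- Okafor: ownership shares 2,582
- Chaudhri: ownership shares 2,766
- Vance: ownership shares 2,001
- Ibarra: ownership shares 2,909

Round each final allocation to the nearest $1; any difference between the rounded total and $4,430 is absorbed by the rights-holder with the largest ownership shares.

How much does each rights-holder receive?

Ownership shares total: 16,005.
Pro-rata amounts: Becker 3,328/16,005 × $4,430 = 921.15; Halvorsen 2,419/16,005 × $4,430 = 669.55; Okafor 2,582/16,005 × $4,430 = 714.67; Chaudhri 2,766/16,005 × $4,430 = 765.60; Vance 2,001/16,005 × $4,430 = 553.85; Ibarra 2,909/16,005 × $4,430 = 805.18.
After rounding ($1): Becker $921; Halvorsen $670; Okafor $715; Chaudhri $766; Vance $554; Ibarra $805. Sum = $4,431.
Difference $4,430 − $4,431 = −$1 applied to largest ownership shares (Becker): Becker becomes $920.

Becker: $920 · Halvorsen: $670 · Okafor: $715 · Chaudhri: $766 · Vance: $554 · Ibarra: $805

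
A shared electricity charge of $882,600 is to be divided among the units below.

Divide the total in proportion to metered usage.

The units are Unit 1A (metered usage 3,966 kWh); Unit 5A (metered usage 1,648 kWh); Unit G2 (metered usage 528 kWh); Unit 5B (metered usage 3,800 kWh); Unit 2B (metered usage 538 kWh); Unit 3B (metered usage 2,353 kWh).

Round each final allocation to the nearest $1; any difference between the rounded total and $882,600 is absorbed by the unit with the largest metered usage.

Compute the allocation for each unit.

Unit 1A: $272,765; Unit 5A: $113,343; Unit G2: $36,314; Unit 5B: $261,348; Unit 2B: $37,001; Unit 3B: $161,829

Metered usage total: 3,966 + 1,648 + 528 + 3,800 + 538 + 2,353 = 12,833.
Raw shares: Unit 1A 272,764.87; Unit 5A 113,342.54; Unit G2 36,313.63; Unit 5B 261,348.09; Unit 2B 37,001.39; Unit 3B 161,829.49.
Rounded to nearest $1: Unit 1A $272,765; Unit 5A $113,343; Unit G2 $36,314; Unit 5B $261,348; Unit 2B $37,001; Unit 3B $161,829. Sum = $882,600.
No rounding difference to absorb.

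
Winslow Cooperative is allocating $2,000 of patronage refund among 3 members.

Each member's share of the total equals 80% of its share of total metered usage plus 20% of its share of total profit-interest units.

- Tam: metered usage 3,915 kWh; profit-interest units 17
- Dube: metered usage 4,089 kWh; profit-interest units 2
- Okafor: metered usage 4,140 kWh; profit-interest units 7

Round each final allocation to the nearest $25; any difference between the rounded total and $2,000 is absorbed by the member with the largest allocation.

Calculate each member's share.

Tam: $775 | Dube: $575 | Okafor: $650

Totals — metered usage 12,144, profit-interest units 26.
Combined weights (80% metered usage + 20% profit-interest units): Tam 0.3887; Dube 0.2848; Okafor 0.3266.
Unrounded shares: Tam 777.35; Dube 569.50; Okafor 653.15.
Rounded to nearest $25: Tam $775; Dube $575; Okafor $650. Sum = $2,000.
Sum already equals the total — no adjustment.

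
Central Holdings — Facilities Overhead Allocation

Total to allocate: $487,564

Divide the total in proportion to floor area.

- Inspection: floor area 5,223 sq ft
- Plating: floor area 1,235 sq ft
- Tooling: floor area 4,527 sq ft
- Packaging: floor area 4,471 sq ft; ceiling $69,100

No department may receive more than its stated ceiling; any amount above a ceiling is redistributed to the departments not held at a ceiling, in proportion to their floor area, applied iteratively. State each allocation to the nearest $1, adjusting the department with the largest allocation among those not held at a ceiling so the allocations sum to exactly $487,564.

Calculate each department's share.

Total floor area = 15,456.
Unconstrained shares: Inspection 164,761.05; Plating 38,958.43; Tooling 142,805.53; Packaging 141,038.99.
Held at cap: Packaging ($69,100); remaining pool $418,464 reallocated over remaining floor area 10,985.
Remaining shares: Inspection 198,965.63 → $198,966; Plating 47,046.25 → $47,046; Tooling 172,452.12 → $172,452.

Inspection: $198,966 | Plating: $47,046 | Tooling: $172,452 | Packaging: $69,100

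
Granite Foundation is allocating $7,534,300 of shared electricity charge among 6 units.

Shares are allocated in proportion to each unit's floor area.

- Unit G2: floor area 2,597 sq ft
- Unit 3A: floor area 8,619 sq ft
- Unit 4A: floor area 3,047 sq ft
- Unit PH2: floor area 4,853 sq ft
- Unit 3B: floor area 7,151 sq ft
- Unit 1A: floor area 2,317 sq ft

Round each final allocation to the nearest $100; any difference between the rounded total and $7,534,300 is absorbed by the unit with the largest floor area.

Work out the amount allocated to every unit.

Sum of floor area: 28,584.
Unrounded shares: Unit G2 2,597/28,584 × $7,534,300 = 684,529.01; Unit 3A 8,619/28,584 × $7,534,300 = 2,271,835.00; Unit 4A 3,047/28,584 × $7,534,300 = 803,142.04; Unit PH2 4,853/28,584 × $7,534,300 = 1,279,175.69; Unit 3B 7,151/28,584 × $7,534,300 = 1,884,892.92; Unit 1A 2,317/28,584 × $7,534,300 = 610,725.34.
At nearest $100: Unit G2 $684,500; Unit 3A $2,271,800; Unit 4A $803,100; Unit PH2 $1,279,200; Unit 3B $1,884,900; Unit 1A $610,700. Sum = $7,534,200.
Difference $7,534,300 − $7,534,200 = +$100 applied to largest floor area (Unit 3A): Unit 3A becomes $2,271,900.

Unit G2: $684,500 · Unit 3A: $2,271,900 · Unit 4A: $803,100 · Unit PH2: $1,279,200 · Unit 3B: $1,884,900 · Unit 1A: $610,700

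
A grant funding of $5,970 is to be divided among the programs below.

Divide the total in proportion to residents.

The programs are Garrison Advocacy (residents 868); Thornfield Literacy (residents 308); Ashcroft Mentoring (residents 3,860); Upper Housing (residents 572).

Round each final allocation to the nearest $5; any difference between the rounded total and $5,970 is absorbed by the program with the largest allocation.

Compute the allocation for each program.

Total residents = 5,608.
Proportional shares: Garrison Advocacy 868/5,608 × $5,970 = 924.03; Thornfield Literacy 308/5,608 × $5,970 = 327.88; Ashcroft Mentoring 3,860/5,608 × $5,970 = 4,109.17; Upper Housing 572/5,608 × $5,970 = 608.92.
At nearest $5: Garrison Advocacy $925; Thornfield Literacy $330; Ashcroft Mentoring $4,110; Upper Housing $610. Sum = $5,975.
Difference $5,970 − $5,975 = −$5 applied to largest allocation (Ashcroft Mentoring): Ashcroft Mentoring becomes $4,105.

Garrison Advocacy: $925; Thornfield Literacy: $330; Ashcroft Mentoring: $4,105; Upper Housing: $610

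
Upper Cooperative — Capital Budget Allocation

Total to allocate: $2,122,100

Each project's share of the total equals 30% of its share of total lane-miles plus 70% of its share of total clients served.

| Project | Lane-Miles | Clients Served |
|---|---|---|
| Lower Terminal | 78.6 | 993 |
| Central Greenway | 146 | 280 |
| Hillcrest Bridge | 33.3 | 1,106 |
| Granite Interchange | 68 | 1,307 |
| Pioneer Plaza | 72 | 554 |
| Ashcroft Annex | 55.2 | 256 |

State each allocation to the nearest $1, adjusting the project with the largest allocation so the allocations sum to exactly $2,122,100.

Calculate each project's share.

Lower Terminal: $438,523; Central Greenway: $297,649; Hillcrest Bridge: $412,209; Granite Interchange: $527,374; Pioneer Plaza: $284,204; Ashcroft Annex: $162,141

Totals — lane-miles 453.1, clients served 4,496.
Composite weights (30% lane-miles + 70% clients served): Lower Terminal 0.2066; Central Greenway 0.1403; Hillcrest Bridge 0.1942; Granite Interchange 0.2485; Pioneer Plaza 0.1339; Ashcroft Annex 0.0764.
Raw shares: Lower Terminal 438,522.59; Central Greenway 297,649.37; Hillcrest Bridge 412,208.63; Granite Interchange 527,374.03; Pioneer Plaza 284,204.46; Ashcroft Annex 162,140.91.
At nearest $1: Lower Terminal $438,523; Central Greenway $297,649; Hillcrest Bridge $412,209; Granite Interchange $527,374; Pioneer Plaza $284,204; Ashcroft Annex $162,141. Sum = $2,122,100.
Sum already equals the total — no adjustment.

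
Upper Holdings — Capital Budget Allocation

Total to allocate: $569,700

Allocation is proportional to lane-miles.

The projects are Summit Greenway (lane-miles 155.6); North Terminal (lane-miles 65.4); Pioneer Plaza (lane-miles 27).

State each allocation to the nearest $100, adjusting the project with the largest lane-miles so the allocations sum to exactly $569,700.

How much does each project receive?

Total lane-miles = 155.6 + 65.4 + 27 = 248.
Proportional shares: Summit Greenway 357,440.81; North Terminal 150,235.40; Pioneer Plaza 62,023.79.
After rounding ($100): Summit Greenway $357,400; North Terminal $150,200; Pioneer Plaza $62,000. Sum = $569,600.
Difference $569,700 − $569,600 = +$100 applied to largest lane-miles (Summit Greenway): Summit Greenway becomes $357,500.

Summit Greenway: $357,500 | North Terminal: $150,200 | Pioneer Plaza: $62,000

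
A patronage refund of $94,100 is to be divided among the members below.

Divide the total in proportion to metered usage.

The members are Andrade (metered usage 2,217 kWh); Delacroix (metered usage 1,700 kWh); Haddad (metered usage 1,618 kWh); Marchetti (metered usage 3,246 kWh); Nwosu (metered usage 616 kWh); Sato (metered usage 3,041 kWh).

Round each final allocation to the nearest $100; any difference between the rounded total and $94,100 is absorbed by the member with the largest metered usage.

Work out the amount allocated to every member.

Andrade: $16,800; Delacroix: $12,900; Haddad: $12,200; Marchetti: $24,500; Nwosu: $4,700; Sato: $23,000

Metered usage total: 2,217 + 1,700 + 1,618 + 3,246 + 616 + 3,041 = 12,438.
Pro-rata amounts: Andrade 16,772.77; Delacroix 12,861.39; Haddad 12,241.02; Marchetti 24,557.69; Nwosu 4,660.36; Sato 23,006.76.
After rounding ($100): Andrade $16,800; Delacroix $12,900; Haddad $12,200; Marchetti $24,600; Nwosu $4,700; Sato $23,000. Sum = $94,200.
Difference $94,100 − $94,200 = −$100 applied to largest metered usage (Marchetti): Marchetti becomes $24,500.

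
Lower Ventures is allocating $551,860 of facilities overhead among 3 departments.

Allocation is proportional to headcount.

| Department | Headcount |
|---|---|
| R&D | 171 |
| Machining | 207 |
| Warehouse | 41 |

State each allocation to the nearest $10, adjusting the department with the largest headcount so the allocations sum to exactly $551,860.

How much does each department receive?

Combined headcount = 171 + 207 + 41 = 419.
Proportional shares: R&D 225,222.10; Machining 272,637.28; Warehouse 54,000.62.
Rounded to nearest $10: R&D $225,220; Machining $272,640; Warehouse $54,000. Sum = $551,860.
No rounding difference to absorb.

R&D: $225,220 | Machining: $272,640 | Warehouse: $54,000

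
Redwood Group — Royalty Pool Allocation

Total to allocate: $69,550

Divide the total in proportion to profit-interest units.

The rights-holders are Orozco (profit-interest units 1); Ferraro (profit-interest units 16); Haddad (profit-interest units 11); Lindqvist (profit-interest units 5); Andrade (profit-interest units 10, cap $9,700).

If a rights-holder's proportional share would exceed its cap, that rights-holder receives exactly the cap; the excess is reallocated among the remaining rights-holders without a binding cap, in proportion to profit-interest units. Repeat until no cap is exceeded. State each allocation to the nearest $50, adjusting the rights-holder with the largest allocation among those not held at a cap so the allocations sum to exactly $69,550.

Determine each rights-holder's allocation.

Combined profit-interest units = 43.
Unconstrained shares: Orozco 1,617.44; Ferraro 25,879.07; Haddad 17,791.86; Lindqvist 8,087.21; Andrade 16,174.42.
Capped: Andrade ($9,700); balance $59,850 reallocated over remaining profit-interest units 33.
Shares after redistribution: Orozco 1,813.64 → $1,800; Ferraro 29,018.18 → $29,000; Haddad 19,950.00 → $19,950; Lindqvist 9,068.18 → $9,050.
Rounding difference +$50 applied to Ferraro → $29,050.

Orozco: $1,800 · Ferraro: $29,050 · Haddad: $19,950 · Lindqvist: $9,050 · Andrade: $9,700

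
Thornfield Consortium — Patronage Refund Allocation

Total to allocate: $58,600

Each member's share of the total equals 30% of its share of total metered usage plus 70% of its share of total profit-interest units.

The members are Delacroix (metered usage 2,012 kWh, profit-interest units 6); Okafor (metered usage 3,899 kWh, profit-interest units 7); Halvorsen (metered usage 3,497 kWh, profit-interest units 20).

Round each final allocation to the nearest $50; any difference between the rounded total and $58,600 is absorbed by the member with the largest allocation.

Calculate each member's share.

Delacroix: $11,200 | Okafor: $16,000 | Halvorsen: $31,400

Metered usage total 9,408; profit-interest units total 33.
Composite weights (30% metered usage + 70% profit-interest units): Delacroix 0.1914; Okafor 0.2728; Halvorsen 0.5358.
Pro-rata amounts: Delacroix 11,217.85; Okafor 15,986.97; Halvorsen 31,395.18.
After rounding ($50): Delacroix $11,200; Okafor $16,000; Halvorsen $31,400. Sum = $58,600.
Sum already equals the total — no adjustment.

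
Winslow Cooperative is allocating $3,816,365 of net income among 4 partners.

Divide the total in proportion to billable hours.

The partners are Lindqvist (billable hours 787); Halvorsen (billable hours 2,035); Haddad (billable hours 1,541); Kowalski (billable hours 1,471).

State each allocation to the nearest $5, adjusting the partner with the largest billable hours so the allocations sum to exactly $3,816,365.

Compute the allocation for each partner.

Combined billable hours = 5,834.
Pro-rata amounts: Lindqvist 787/5,834 × $3,816,365 = 514,823.32; Halvorsen 2,035/5,834 × $3,816,365 = 1,331,214.05; Haddad 1,541/5,834 × $3,816,365 = 1,008,059.39; Kowalski 1,471/5,834 × $3,816,365 = 962,268.24.
At nearest $5: Lindqvist $514,825; Halvorsen $1,331,215; Haddad $1,008,060; Kowalski $962,270. Sum = $3,816,370.
Difference $3,816,365 − $3,816,370 = −$5 applied to largest billable hours (Halvorsen): Halvorsen becomes $1,331,210.

Lindqvist: $514,825 · Halvorsen: $1,331,210 · Haddad: $1,008,060 · Kowalski: $962,270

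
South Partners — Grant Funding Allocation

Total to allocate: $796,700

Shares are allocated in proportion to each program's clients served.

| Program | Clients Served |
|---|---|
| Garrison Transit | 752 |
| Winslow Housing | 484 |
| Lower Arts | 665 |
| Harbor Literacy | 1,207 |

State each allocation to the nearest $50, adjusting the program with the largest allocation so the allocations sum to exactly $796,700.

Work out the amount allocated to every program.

Combined clients served = 3,108.
Raw shares: Garrison Transit 752/3,108 × $796,700 = 192,766.54; Winslow Housing 484/3,108 × $796,700 = 124,067.82; Lower Arts 665/3,108 × $796,700 = 170,465.09; Harbor Literacy 1,207/3,108 × $796,700 = 309,400.55.
At nearest $50: Garrison Transit $192,750; Winslow Housing $124,050; Lower Arts $170,450; Harbor Literacy $309,400. Sum = $796,650.
Difference $796,700 − $796,650 = +$50 applied to largest allocation (Harbor Literacy): Harbor Literacy becomes $309,450.

Garrison Transit: $192,750 | Winslow Housing: $124,050 | Lower Arts: $170,450 | Harbor Literacy: $309,450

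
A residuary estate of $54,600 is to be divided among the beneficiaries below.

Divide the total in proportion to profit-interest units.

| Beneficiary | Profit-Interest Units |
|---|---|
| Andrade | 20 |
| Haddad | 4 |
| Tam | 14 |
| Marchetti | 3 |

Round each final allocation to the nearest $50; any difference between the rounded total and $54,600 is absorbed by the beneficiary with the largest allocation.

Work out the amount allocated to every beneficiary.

Combined profit-interest units = 41.
Raw shares: Andrade 20/41 × $54,600 = 26,634.15; Haddad 4/41 × $54,600 = 5,326.83; Tam 14/41 × $54,600 = 18,643.90; Marchetti 3/41 × $54,600 = 3,995.12.
After rounding ($50): Andrade $26,650; Haddad $5,350; Tam $18,650; Marchetti $4,000. Sum = $54,650.
Difference $54,600 − $54,650 = −$50 applied to largest allocation (Andrade): Andrade becomes $26,600.

Andrade: $26,600 · Haddad: $5,350 · Tam: $18,650 · Marchetti: $4,000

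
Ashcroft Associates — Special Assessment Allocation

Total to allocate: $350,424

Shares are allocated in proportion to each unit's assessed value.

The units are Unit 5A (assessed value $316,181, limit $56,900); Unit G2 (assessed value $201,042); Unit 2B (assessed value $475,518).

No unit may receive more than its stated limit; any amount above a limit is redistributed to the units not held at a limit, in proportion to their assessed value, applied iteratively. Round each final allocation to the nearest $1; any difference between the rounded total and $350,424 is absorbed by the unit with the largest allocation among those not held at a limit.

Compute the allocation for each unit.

Unit 5A: $56,900; Unit G2: $87,222; Unit 2B: $206,302

Assessed value total: 992,741.
Unconstrained shares: Unit 5A 111,607.57; Unit G2 70,965.08; Unit 2B 167,851.35.
Held at cap: Unit 5A ($56,900); remaining pool $293,524 reallocated over remaining assessed value 676,560.
Remaining shares: Unit G2 87,221.61 → $87,222; Unit 2B 206,302.39 → $206,302.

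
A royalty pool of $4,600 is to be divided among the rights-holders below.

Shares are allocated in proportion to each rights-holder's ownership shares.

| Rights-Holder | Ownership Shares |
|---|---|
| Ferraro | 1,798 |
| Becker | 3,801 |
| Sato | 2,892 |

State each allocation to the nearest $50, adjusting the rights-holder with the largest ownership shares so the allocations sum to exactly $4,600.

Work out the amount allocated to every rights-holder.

Total ownership shares = 8,491.
Pro-rata amounts: Ferraro 1,798/8,491 × $4,600 = 974.07; Becker 3,801/8,491 × $4,600 = 2,059.19; Sato 2,892/8,491 × $4,600 = 1,566.74.
At nearest $50: Ferraro $950; Becker $2,050; Sato $1,550. Sum = $4,550.
Difference $4,600 − $4,550 = +$50 applied to largest ownership shares (Becker): Becker becomes $2,100.

Ferraro: $950; Becker: $2,100; Sato: $1,550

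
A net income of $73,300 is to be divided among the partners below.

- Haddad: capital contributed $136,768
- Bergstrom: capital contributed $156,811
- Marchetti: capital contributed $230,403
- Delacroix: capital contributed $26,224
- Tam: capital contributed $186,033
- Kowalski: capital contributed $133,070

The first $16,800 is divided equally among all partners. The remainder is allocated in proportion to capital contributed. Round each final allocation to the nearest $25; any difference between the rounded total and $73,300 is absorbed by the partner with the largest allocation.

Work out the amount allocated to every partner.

Haddad: $11,700 | Bergstrom: $13,000 | Marchetti: $17,750 | Delacroix: $4,500 | Tam: $14,900 | Kowalski: $11,450

Equal tier: $16,800 ÷ 6 = $2,800 apiece.
Remainder $56,500 by capital contributed (total 869,309): Haddad 8,889.12 → $8,900; Bergstrom 10,191.80 → $10,200; Marchetti 14,974.85 → $14,975; Delacroix 1,704.41 → $1,700; Tam 12,091.06 → $12,100; Kowalski 8,648.77 → $8,650.
Rounding difference −$25 on remainder applied to Marchetti.
Totals: Haddad $2,800 + $8,900 = $11,700; Bergstrom $2,800 + $10,200 = $13,000; Marchetti $2,800 + $14,950 = $17,750; Delacroix $2,800 + $1,700 = $4,500; Tam $2,800 + $12,100 = $14,900; Kowalski $2,800 + $8,650 = $11,450.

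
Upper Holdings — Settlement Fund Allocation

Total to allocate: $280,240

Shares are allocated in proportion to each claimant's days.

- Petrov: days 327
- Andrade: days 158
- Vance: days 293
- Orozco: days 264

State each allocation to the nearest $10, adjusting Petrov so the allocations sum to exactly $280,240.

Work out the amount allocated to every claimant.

Days total: 1,042.
Unrounded shares: Petrov 327/1,042 × $280,240 = 87,944.80; Andrade 158/1,042 × $280,240 = 42,493.21; Vance 293/1,042 × $280,240 = 78,800.69; Orozco 264/1,042 × $280,240 = 71,001.31.
At nearest $10: Petrov $87,940; Andrade $42,490; Vance $78,800; Orozco $71,000. Sum = $280,230.
Difference $280,240 − $280,230 = +$10 applied to Petrov: Petrov becomes $87,950.

Petrov: $87,950; Andrade: $42,490; Vance: $78,800; Orozco: $71,000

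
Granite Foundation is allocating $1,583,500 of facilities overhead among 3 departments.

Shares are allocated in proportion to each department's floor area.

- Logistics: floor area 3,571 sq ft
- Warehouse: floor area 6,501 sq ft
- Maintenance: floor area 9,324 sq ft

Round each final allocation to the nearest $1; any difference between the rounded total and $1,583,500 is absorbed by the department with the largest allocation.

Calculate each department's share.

Logistics: $291,538 · Warehouse: $530,745 · Maintenance: $761,217

Sum of floor area: 19,396.
Unrounded shares: Logistics 3,571/19,396 × $1,583,500 = 291,538.38; Warehouse 6,501/19,396 × $1,583,500 = 530,745.18; Maintenance 9,324/19,396 × $1,583,500 = 761,216.44.
After rounding ($1): Logistics $291,538; Warehouse $530,745; Maintenance $761,216. Sum = $1,583,499.
Difference $1,583,500 − $1,583,499 = +$1 applied to largest allocation (Maintenance): Maintenance becomes $761,217.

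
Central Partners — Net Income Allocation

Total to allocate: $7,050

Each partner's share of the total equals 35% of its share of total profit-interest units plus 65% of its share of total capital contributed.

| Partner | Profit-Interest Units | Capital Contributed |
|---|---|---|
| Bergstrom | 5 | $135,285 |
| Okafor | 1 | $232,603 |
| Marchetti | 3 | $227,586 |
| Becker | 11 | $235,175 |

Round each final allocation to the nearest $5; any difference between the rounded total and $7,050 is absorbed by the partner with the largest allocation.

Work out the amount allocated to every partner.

Profit-interest units total 20; capital contributed total 830,649.
Composite weights (35% profit-interest units + 65% capital contributed): Bergstrom 0.1934; Okafor 0.1995; Marchetti 0.2306; Becker 0.3765.
Unrounded shares: Bergstrom 1,363.21; Okafor 1,406.59; Marchetti 1,625.66; Becker 2,654.53.
Rounded to nearest $5: Bergstrom $1,365; Okafor $1,405; Marchetti $1,625; Becker $2,655. Sum = $7,050.
Sum already equals the total — no adjustment.

Bergstrom: $1,365; Okafor: $1,405; Marchetti: $1,625; Becker: $2,655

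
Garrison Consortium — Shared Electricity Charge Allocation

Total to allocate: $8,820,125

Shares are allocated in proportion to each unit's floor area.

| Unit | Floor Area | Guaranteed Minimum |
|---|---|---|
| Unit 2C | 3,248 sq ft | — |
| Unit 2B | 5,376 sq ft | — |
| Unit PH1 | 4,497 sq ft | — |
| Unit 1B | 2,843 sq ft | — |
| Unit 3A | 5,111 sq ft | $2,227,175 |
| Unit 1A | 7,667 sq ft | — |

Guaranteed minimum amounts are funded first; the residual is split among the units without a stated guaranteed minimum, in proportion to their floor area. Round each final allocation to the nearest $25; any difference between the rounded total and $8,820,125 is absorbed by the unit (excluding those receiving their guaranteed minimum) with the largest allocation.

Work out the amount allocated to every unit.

Unit 2C: $906,175 | Unit 2B: $1,499,875 | Unit PH1: $1,254,650 | Unit 1B: $793,175 | Unit 3A: $2,227,175 | Unit 1A: $2,139,075

Minimums first: Unit 3A $2,227,175. Remaining pool $6,592,950.
Remaining pool split over remaining floor area 23,631: Unit 2C 906,178.39 → $906,175; Unit 2B 1,499,881.48 → $1,499,875; Unit PH1 1,254,644.16 → $1,254,650; Unit 1B 793,185.09 → $793,175; Unit 1A 2,139,060.88 → $2,139,050.
Rounding difference +$25 applied to Unit 1A → $2,139,075.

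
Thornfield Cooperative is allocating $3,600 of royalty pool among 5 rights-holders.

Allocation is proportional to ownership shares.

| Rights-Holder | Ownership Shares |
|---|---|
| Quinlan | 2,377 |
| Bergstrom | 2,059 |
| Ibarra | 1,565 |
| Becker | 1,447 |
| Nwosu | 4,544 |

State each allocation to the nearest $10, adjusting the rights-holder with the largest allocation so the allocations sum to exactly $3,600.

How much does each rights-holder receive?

Total ownership shares = 11,992.
Proportional shares: Quinlan 2,377/11,992 × $3,600 = 713.58; Bergstrom 2,059/11,992 × $3,600 = 618.11; Ibarra 1,565/11,992 × $3,600 = 469.81; Becker 1,447/11,992 × $3,600 = 434.39; Nwosu 4,544/11,992 × $3,600 = 1,364.11.
After rounding ($10): Quinlan $710; Bergstrom $620; Ibarra $470; Becker $430; Nwosu $1,360. Sum = $3,590.
Difference $3,600 − $3,590 = +$10 applied to largest allocation (Nwosu): Nwosu becomes $1,370.

Quinlan: $710 | Bergstrom: $620 | Ibarra: $470 | Becker: $430 | Nwosu: $1,370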